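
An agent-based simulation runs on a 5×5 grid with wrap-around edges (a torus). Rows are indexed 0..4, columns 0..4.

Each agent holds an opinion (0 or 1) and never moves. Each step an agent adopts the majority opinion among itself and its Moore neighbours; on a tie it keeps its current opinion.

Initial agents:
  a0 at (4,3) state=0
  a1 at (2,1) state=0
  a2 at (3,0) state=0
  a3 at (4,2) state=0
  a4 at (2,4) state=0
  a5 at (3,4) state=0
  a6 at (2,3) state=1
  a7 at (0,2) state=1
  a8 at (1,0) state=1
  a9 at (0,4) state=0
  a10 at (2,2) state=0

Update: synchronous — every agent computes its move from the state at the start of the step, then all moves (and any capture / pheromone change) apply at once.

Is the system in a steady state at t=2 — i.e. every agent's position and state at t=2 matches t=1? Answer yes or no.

yes

t=1: a0@(4,3):0 a1@(2,1):0 a2@(3,0):0 a3@(4,2):0 a4@(2,4):0 a5@(3,4):0 a6@(2,3):0 a7@(0,2):0 a8@(1,0):0 a9@(0,4):0 a10@(2,2):0
t=2: (unchanged — steady state)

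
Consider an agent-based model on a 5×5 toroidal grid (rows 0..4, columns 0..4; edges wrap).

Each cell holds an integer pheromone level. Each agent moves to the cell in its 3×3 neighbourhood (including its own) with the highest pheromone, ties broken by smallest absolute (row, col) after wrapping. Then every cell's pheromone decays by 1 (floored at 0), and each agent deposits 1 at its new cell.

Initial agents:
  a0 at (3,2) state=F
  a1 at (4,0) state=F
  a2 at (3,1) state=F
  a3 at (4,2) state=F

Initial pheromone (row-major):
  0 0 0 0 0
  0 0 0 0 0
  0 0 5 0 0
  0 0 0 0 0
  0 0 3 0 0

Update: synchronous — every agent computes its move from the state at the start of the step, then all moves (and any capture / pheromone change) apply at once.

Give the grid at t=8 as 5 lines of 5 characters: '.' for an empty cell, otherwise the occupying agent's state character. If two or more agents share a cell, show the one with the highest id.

t=1: a0@(2,2) a1@(0,0) a2@(2,2) a3@(4,2) | pheromone: 1 0 0 0 0 / 0 0 0 0 0 / 0 0 6 0 0 / 0 0 0 0 0 / 0 0 3 0 0
t=2: a0@(2,2) a1@(0,0) a2@(2,2) a3@(4,2) | pheromone: 1 0 0 0 0 / 0 0 0 0 0 / 0 0 7 0 0 / 0 0 0 0 0 / 0 0 3 0 0
t=3: a0@(2,2) a1@(0,0) a2@(2,2) a3@(4,2) | pheromone: 1 0 0 0 0 / 0 0 0 0 0 / 0 0 8 0 0 / 0 0 0 0 0 / 0 0 3 0 0
t=4: a0@(2,2) a1@(0,0) a2@(2,2) a3@(4,2) | pheromone: 1 0 0 0 0 / 0 0 0 0 0 / 0 0 9 0 0 / 0 0 0 0 0 / 0 0 3 0 0
t=5: a0@(2,2) a1@(0,0) a2@(2,2) a3@(4,2) | pheromone: 1 0 0 0 0 / 0 0 0 0 0 / 0 0 10 0 0 / 0 0 0 0 0 / 0 0 3 0 0
t=6: a0@(2,2) a1@(0,0) a2@(2,2) a3@(4,2) | pheromone: 1 0 0 0 0 / 0 0 0 0 0 / 0 0 11 0 0 / 0 0 0 0 0 / 0 0 3 0 0
t=7: a0@(2,2) a1@(0,0) a2@(2,2) a3@(4,2) | pheromone: 1 0 0 0 0 / 0 0 0 0 0 / 0 0 12 0 0 / 0 0 0 0 0 / 0 0 3 0 0
t=8: a0@(2,2) a1@(0,0) a2@(2,2) a3@(4,2) | pheromone: 1 0 0 0 0 / 0 0 0 0 0 / 0 0 13 0 0 / 0 0 0 0 0 / 0 0 3 0 0

F....
.....
..F..
.....
..F..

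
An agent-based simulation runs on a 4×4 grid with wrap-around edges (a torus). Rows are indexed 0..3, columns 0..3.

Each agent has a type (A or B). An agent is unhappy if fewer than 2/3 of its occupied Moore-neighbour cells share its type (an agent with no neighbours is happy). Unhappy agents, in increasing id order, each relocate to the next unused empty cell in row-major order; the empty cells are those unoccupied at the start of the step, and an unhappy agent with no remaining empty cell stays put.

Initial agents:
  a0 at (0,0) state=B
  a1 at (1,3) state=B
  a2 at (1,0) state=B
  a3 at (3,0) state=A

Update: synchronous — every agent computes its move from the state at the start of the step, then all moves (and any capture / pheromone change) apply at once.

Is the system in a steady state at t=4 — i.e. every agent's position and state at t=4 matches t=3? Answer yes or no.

no

t=1: a0@(0,0):B a1@(1,3):B a2@(1,0):B a3@(0,1):A
t=2: a0@(0,0):B a1@(1,3):B a2@(1,0):B a3@(0,2):A
t=3: a0@(0,0):B a1@(1,3):B a2@(1,0):B a3@(0,1):A
t=4: a0@(0,0):B a1@(1,3):B a2@(1,0):B a3@(0,2):A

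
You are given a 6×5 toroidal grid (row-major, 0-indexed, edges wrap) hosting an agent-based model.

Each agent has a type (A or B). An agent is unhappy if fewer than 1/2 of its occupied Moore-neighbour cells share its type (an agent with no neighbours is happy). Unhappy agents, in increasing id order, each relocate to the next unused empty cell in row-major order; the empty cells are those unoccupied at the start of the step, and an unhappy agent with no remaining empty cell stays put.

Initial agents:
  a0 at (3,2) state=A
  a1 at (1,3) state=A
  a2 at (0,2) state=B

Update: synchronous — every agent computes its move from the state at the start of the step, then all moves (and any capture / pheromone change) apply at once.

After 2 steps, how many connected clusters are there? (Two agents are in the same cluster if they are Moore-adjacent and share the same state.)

3

t=1: a0@(3,2):A a1@(0,0):A a2@(0,1):B
t=2: a0@(3,2):A a1@(0,2):A a2@(0,3):B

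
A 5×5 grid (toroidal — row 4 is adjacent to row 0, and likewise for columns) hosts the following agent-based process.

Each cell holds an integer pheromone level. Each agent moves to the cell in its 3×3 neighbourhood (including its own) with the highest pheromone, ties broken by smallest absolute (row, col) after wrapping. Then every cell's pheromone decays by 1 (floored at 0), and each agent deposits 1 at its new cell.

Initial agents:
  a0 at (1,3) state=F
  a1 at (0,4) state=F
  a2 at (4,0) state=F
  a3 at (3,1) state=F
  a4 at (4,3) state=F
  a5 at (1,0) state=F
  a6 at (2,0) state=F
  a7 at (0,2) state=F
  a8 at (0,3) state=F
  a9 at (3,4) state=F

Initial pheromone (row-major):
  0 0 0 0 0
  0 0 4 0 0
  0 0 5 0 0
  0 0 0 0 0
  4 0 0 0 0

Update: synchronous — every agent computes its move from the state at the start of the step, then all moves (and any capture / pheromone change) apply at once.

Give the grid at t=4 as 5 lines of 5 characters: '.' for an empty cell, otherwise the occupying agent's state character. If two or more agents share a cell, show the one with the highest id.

.....
.....
..F..
.....
F....

t=1: a0@(2,2) a1@(4,0) a2@(4,0) a3@(2,2) a4@(0,2) a5@(0,0) a6@(1,0) a7@(1,2) a8@(1,2) a9@(4,0) | pheromone: 1 0 1 0 0 / 1 0 5 0 0 / 0 0 6 0 0 / 0 0 0 0 0 / 6 0 0 0 0
t=2: a0@(2,2) a1@(4,0) a2@(4,0) a3@(2,2) a4@(1,2) a5@(4,0) a6@(0,0) a7@(2,2) a8@(2,2) a9@(4,0) | pheromone: 1 0 0 0 0 / 0 0 5 0 0 / 0 0 9 0 0 / 0 0 0 0 0 / 9 0 0 0 0
t=3: a0@(2,2) a1@(4,0) a2@(4,0) a3@(2,2) a4@(2,2) a5@(4,0) a6@(4,0) a7@(2,2) a8@(2,2) a9@(4,0) | pheromone: 0 0 0 0 0 / 0 0 4 0 0 / 0 0 13 0 0 / 0 0 0 0 0 / 13 0 0 0 0
t=4: a0@(2,2) a1@(4,0) a2@(4,0) a3@(2,2) a4@(2,2) a5@(4,0) a6@(4,0) a7@(2,2) a8@(2,2) a9@(4,0) | pheromone: 0 0 0 0 0 / 0 0 3 0 0 / 0 0 17 0 0 / 0 0 0 0 0 / 17 0 0 0 0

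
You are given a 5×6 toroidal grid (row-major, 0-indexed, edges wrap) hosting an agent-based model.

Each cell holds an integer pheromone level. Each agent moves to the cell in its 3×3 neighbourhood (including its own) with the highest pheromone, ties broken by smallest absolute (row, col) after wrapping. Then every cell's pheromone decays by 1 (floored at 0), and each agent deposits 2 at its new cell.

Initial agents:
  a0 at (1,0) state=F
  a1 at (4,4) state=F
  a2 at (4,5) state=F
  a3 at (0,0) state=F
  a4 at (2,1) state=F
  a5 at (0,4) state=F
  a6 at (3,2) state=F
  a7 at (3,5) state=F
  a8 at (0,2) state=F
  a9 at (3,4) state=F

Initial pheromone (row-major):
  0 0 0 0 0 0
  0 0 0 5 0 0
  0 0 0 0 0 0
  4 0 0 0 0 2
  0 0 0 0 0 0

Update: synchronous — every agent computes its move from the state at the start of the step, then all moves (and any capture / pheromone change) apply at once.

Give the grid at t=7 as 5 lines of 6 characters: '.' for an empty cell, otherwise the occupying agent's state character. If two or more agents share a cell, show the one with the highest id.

t=1: a0@(0,0) a1@(3,5) a2@(3,0) a3@(0,0) a4@(3,0) a5@(1,3) a6@(2,1) a7@(3,0) a8@(1,3) a9@(3,5) | pheromone: 4 0 0 0 0 0 / 0 0 0 8 0 0 / 0 2 0 0 0 0 / 9 0 0 0 0 5 / 0 0 0 0 0 0
t=2: a0@(0,0) a1@(3,0) a2@(3,0) a3@(0,0) a4@(3,0) a5@(1,3) a6@(3,0) a7@(3,0) a8@(1,3) a9@(3,0) | pheromone: 7 0 0 0 0 0 / 0 0 0 11 0 0 / 0 1 0 0 0 0 / 20 0 0 0 0 4 / 0 0 0 0 0 0
t=3: a0@(0,0) a1@(3,0) a2@(3,0) a3@(0,0) a4@(3,0) a5@(1,3) a6@(3,0) a7@(3,0) a8@(1,3) a9@(3,0) | pheromone: 10 0 0 0 0 0 / 0 0 0 14 0 0 / 0 0 0 0 0 0 / 31 0 0 0 0 3 / 0 0 0 0 0 0
t=4: a0@(0,0) a1@(3,0) a2@(3,0) a3@(0,0) a4@(3,0) a5@(1,3) a6@(3,0) a7@(3,0) a8@(1,3) a9@(3,0) | pheromone: 13 0 0 0 0 0 / 0 0 0 17 0 0 / 0 0 0 0 0 0 / 42 0 0 0 0 2 / 0 0 0 0 0 0
t=5: a0@(0,0) a1@(3,0) a2@(3,0) a3@(0,0) a4@(3,0) a5@(1,3) a6@(3,0) a7@(3,0) a8@(1,3) a9@(3,0) | pheromone: 16 0 0 0 0 0 / 0 0 0 20 0 0 / 0 0 0 0 0 0 / 53 0 0 0 0 1 / 0 0 0 0 0 0
t=6: a0@(0,0) a1@(3,0) a2@(3,0) a3@(0,0) a4@(3,0) a5@(1,3) a6@(3,0) a7@(3,0) a8@(1,3) a9@(3,0) | pheromone: 19 0 0 0 0 0 / 0 0 0 23 0 0 / 0 0 0 0 0 0 / 64 0 0 0 0 0 / 0 0 0 0 0 0
t=7: a0@(0,0) a1@(3,0) a2@(3,0) a3@(0,0) a4@(3,0) a5@(1,3) a6@(3,0) a7@(3,0) a8@(1,3) a9@(3,0) | pheromone: 22 0 0 0 0 0 / 0 0 0 26 0 0 / 0 0 0 0 0 0 / 75 0 0 0 0 0 / 0 0 0 0 0 0

F.....
...F..
......
F.....
......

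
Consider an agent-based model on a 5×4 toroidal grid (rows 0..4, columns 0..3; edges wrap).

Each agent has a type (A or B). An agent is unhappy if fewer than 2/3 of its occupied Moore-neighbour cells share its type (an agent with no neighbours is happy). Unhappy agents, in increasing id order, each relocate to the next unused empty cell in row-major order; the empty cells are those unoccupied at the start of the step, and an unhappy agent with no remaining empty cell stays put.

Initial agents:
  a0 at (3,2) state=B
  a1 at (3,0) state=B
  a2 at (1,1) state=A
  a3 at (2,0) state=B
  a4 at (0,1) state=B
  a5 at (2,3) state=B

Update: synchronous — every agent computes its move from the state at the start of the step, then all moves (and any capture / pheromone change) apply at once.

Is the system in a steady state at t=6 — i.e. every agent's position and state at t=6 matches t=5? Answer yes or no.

t=1: a0@(3,2):B a1@(3,0):B a2@(0,0):A a3@(2,0):B a4@(0,2):B a5@(2,3):B
t=2: (unchanged — steady state)

yes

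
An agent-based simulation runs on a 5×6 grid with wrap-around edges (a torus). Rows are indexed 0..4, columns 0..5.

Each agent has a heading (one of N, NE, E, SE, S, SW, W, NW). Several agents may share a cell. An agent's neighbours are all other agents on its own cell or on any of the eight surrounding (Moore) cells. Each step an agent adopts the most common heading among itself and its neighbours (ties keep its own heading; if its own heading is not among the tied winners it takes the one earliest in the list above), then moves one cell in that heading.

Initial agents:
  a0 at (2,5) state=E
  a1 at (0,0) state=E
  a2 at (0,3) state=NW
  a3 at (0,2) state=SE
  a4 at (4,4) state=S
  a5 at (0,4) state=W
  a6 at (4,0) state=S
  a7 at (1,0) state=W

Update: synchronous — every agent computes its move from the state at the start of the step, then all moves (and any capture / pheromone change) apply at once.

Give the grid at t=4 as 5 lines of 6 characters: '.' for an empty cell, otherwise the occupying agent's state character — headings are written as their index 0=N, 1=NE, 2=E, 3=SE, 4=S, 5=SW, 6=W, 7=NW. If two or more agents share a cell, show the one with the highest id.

t=1: a0@(2,0):E a1@(0,1):E a2@(4,2):NW a3@(1,3):SE a4@(0,4):S a5@(0,3):W a6@(0,0):S a7@(1,1):E
t=2: a0@(2,1):E a1@(0,2):E a2@(3,1):NW a3@(2,4):SE a4@(1,4):S a5@(0,2):W a6@(0,1):E a7@(1,2):E
t=3: a0@(2,2):E a1@(0,3):E a2@(2,0):NW a3@(3,5):SE a4@(2,4):S a5@(0,3):E a6@(0,2):E a7@(1,3):E
t=4: a0@(2,3):E a1@(0,4):E a2@(1,5):NW a3@(4,0):SE a4@(3,4):S a5@(0,4):E a6@(0,3):E a7@(1,4):E

...22.
....27
...2..
....4.
3.....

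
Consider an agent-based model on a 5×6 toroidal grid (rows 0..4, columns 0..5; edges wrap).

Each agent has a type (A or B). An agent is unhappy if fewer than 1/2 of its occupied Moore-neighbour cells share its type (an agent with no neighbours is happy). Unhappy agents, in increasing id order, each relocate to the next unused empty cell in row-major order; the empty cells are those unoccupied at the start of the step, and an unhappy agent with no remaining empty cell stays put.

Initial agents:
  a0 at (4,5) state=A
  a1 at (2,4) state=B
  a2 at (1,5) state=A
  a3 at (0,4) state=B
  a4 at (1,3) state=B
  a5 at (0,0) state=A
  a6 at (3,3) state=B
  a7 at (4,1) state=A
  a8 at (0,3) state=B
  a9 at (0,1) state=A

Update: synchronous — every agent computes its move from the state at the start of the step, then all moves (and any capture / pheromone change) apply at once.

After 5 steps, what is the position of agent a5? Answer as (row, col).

t=1: a0@(4,5):A a1@(2,4):B a2@(0,2):A a3@(0,4):B a4@(1,3):B a5@(0,0):A a6@(3,3):B a7@(4,1):A a8@(0,3):B a9@(0,1):A
t=2: (unchanged — steady state)

(0, 0)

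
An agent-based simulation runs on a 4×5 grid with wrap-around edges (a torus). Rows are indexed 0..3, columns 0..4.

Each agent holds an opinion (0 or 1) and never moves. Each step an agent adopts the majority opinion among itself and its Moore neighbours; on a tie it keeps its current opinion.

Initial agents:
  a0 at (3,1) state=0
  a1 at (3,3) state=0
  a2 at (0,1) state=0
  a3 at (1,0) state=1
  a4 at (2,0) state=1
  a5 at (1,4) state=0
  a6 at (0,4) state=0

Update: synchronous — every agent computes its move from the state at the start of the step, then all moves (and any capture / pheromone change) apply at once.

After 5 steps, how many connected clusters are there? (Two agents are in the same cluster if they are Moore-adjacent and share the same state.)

t=1: a0@(3,1):0 a1@(3,3):0 a2@(0,1):0 a3@(1,0):0 a4@(2,0):1 a5@(1,4):0 a6@(0,4):0
t=2: a0@(3,1):0 a1@(3,3):0 a2@(0,1):0 a3@(1,0):0 a4@(2,0):0 a5@(1,4):0 a6@(0,4):0
t=3: (unchanged — steady state)

1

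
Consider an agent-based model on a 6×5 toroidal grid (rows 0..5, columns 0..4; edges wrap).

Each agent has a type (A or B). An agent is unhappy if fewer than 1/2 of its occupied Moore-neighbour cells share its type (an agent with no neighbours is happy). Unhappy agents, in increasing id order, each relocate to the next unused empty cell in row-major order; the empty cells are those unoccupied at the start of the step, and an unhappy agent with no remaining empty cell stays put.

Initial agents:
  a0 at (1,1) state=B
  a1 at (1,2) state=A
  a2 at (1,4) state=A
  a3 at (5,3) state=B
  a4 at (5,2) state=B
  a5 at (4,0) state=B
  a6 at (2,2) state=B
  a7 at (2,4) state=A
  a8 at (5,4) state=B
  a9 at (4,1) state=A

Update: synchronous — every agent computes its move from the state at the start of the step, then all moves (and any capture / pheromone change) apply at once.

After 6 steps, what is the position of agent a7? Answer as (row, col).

(2, 4)

t=1: a0@(1,1):B a1@(0,0):A a2@(1,4):A a3@(5,3):B a4@(5,2):B a5@(4,0):B a6@(2,2):B a7@(2,4):A a8@(5,4):B a9@(0,1):A
t=2: a0@(0,2):B a1@(0,0):A a2@(1,4):A a3@(5,3):B a4@(5,2):B a5@(4,0):B a6@(2,2):B a7@(2,4):A a8@(5,4):B a9@(0,3):A
t=3: a0@(0,2):B a1@(0,0):A a2@(1,4):A a3@(5,3):B a4@(5,2):B a5@(4,0):B a6@(2,2):B a7@(2,4):A a8@(5,4):B a9@(0,1):A
t=4: a0@(0,2):B a1@(0,0):A a2@(1,4):A a3@(5,3):B a4@(5,2):B a5@(4,0):B a6@(2,2):B a7@(2,4):A a8@(5,4):B a9@(0,3):A
t=5: a0@(0,2):B a1@(0,0):A a2@(1,4):A a3@(5,3):B a4@(5,2):B a5@(4,0):B a6@(2,2):B a7@(2,4):A a8@(5,4):B a9@(0,1):A
t=6: a0@(0,2):B a1@(0,0):A a2@(1,4):A a3@(5,3):B a4@(5,2):B a5@(4,0):B a6@(2,2):B a7@(2,4):A a8@(5,4):B a9@(0,3):A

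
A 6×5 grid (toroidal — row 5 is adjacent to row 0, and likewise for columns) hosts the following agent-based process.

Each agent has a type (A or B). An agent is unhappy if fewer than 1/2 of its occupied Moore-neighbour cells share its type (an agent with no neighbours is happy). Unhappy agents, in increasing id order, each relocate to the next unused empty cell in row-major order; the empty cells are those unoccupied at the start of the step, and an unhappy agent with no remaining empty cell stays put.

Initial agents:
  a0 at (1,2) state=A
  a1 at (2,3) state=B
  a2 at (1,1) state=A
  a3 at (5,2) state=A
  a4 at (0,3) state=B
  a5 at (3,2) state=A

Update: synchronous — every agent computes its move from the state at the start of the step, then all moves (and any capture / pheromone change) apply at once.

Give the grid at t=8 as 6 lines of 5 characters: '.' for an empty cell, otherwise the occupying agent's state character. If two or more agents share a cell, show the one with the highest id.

AABB.
AA...
.....
.....
.....
.....

t=1: a0@(0,0):A a1@(0,1):B a2@(1,1):A a3@(0,2):A a4@(0,4):B a5@(1,0):A
t=2: a0@(0,0):A a1@(0,3):B a2@(1,1):A a3@(0,2):A a4@(1,2):B a5@(1,0):A
t=3: a0@(0,0):A a1@(0,3):B a2@(1,1):A a3@(0,1):A a4@(0,4):B a5@(1,0):A
t=4: a0@(0,0):A a1@(0,3):B a2@(1,1):A a3@(0,1):A a4@(0,2):B a5@(1,0):A
t=5: a0@(0,0):A a1@(0,3):B a2@(1,1):A a3@(0,1):A a4@(0,4):B a5@(1,0):A
t=6: a0@(0,0):A a1@(0,3):B a2@(1,1):A a3@(0,1):A a4@(0,2):B a5@(1,0):A
t=7: a0@(0,0):A a1@(0,3):B a2@(1,1):A a3@(0,1):A a4@(0,4):B a5@(1,0):A
t=8: a0@(0,0):A a1@(0,3):B a2@(1,1):A a3@(0,1):A a4@(0,2):B a5@(1,0):A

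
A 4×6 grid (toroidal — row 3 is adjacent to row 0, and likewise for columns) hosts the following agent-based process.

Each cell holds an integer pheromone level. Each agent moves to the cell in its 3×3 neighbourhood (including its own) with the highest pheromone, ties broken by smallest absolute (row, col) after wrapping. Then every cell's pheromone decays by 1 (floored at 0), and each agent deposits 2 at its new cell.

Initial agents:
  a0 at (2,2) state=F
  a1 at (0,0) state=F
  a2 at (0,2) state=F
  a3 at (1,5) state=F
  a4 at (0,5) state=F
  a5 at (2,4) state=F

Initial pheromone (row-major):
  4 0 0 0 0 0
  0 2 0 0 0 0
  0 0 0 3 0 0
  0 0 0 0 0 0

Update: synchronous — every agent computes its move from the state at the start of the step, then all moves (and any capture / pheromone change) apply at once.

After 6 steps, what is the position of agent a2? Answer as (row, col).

(0, 0)

t=1: a0@(2,3) a1@(0,0) a2@(1,1) a3@(0,0) a4@(0,0) a5@(2,3) | pheromone: 9 0 0 0 0 0 / 0 3 0 0 0 0 / 0 0 0 6 0 0 / 0 0 0 0 0 0
t=2: a0@(2,3) a1@(0,0) a2@(0,0) a3@(0,0) a4@(0,0) a5@(2,3) | pheromone: 16 0 0 0 0 0 / 0 2 0 0 0 0 / 0 0 0 9 0 0 / 0 0 0 0 0 0
t=3: a0@(2,3) a1@(0,0) a2@(0,0) a3@(0,0) a4@(0,0) a5@(2,3) | pheromone: 23 0 0 0 0 0 / 0 1 0 0 0 0 / 0 0 0 12 0 0 / 0 0 0 0 0 0
t=4: a0@(2,3) a1@(0,0) a2@(0,0) a3@(0,0) a4@(0,0) a5@(2,3) | pheromone: 30 0 0 0 0 0 / 0 0 0 0 0 0 / 0 0 0 15 0 0 / 0 0 0 0 0 0
t=5: a0@(2,3) a1@(0,0) a2@(0,0) a3@(0,0) a4@(0,0) a5@(2,3) | pheromone: 37 0 0 0 0 0 / 0 0 0 0 0 0 / 0 0 0 18 0 0 / 0 0 0 0 0 0
t=6: a0@(2,3) a1@(0,0) a2@(0,0) a3@(0,0) a4@(0,0) a5@(2,3) | pheromone: 44 0 0 0 0 0 / 0 0 0 0 0 0 / 0 0 0 21 0 0 / 0 0 0 0 0 0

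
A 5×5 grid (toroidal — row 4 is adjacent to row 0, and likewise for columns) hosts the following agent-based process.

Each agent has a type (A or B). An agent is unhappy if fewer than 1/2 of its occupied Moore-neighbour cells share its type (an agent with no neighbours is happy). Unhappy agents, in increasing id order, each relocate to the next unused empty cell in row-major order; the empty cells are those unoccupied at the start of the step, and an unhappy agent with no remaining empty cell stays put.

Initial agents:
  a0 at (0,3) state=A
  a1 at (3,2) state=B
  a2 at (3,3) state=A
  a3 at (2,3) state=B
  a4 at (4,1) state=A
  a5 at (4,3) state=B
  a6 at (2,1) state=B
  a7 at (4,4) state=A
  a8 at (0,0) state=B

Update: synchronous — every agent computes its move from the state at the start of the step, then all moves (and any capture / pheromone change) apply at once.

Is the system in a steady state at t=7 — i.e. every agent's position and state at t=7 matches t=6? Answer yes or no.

t=1: a0@(0,3):A a1@(3,2):B a2@(0,1):A a3@(2,3):B a4@(0,2):A a5@(0,4):B a6@(2,1):B a7@(4,4):A a8@(1,0):B
t=2: a0@(0,3):A a1@(3,2):B a2@(0,1):A a3@(2,3):B a4@(0,2):A a5@(0,0):B a6@(2,1):B a7@(4,4):A a8@(1,0):B
t=3: a0@(0,3):A a1@(3,2):B a2@(0,4):A a3@(2,3):B a4@(0,2):A a5@(1,1):B a6@(2,1):B a7@(4,4):A a8@(1,0):B
t=4: (unchanged — steady state)

yes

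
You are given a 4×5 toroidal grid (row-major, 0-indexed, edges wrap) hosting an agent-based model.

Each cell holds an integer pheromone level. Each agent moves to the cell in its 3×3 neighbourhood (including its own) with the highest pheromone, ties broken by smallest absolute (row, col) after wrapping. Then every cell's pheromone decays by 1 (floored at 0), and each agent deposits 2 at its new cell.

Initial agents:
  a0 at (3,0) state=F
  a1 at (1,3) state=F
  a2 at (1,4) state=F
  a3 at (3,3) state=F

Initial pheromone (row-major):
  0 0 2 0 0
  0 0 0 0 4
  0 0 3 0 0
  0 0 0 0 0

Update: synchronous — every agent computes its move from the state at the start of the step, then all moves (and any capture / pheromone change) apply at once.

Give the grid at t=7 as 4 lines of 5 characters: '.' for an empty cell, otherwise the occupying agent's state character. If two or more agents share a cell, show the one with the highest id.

.....
....F
..F..
.....

t=1: a0@(0,0) a1@(1,4) a2@(1,4) a3@(2,2) | pheromone: 2 0 1 0 0 / 0 0 0 0 7 / 0 0 4 0 0 / 0 0 0 0 0
t=2: a0@(1,4) a1@(1,4) a2@(1,4) a3@(2,2) | pheromone: 1 0 0 0 0 / 0 0 0 0 12 / 0 0 5 0 0 / 0 0 0 0 0
t=3: a0@(1,4) a1@(1,4) a2@(1,4) a3@(2,2) | pheromone: 0 0 0 0 0 / 0 0 0 0 17 / 0 0 6 0 0 / 0 0 0 0 0
t=4: a0@(1,4) a1@(1,4) a2@(1,4) a3@(2,2) | pheromone: 0 0 0 0 0 / 0 0 0 0 22 / 0 0 7 0 0 / 0 0 0 0 0
t=5: a0@(1,4) a1@(1,4) a2@(1,4) a3@(2,2) | pheromone: 0 0 0 0 0 / 0 0 0 0 27 / 0 0 8 0 0 / 0 0 0 0 0
t=6: a0@(1,4) a1@(1,4) a2@(1,4) a3@(2,2) | pheromone: 0 0 0 0 0 / 0 0 0 0 32 / 0 0 9 0 0 / 0 0 0 0 0
t=7: a0@(1,4) a1@(1,4) a2@(1,4) a3@(2,2) | pheromone: 0 0 0 0 0 / 0 0 0 0 37 / 0 0 10 0 0 / 0 0 0 0 0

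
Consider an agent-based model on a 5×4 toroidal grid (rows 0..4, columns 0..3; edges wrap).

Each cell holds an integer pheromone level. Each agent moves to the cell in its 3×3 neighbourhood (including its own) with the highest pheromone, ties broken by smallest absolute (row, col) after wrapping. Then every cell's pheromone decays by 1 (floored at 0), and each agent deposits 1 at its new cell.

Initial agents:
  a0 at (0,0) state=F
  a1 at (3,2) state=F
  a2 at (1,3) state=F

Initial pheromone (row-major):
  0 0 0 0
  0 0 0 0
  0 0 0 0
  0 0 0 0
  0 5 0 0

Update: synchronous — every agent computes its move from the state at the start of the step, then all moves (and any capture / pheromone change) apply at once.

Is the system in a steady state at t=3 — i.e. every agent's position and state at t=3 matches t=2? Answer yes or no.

yes

t=1: a0@(4,1) a1@(4,1) a2@(0,0) | pheromone: 1 0 0 0 / 0 0 0 0 / 0 0 0 0 / 0 0 0 0 / 0 6 0 0
t=2: a0@(4,1) a1@(4,1) a2@(4,1) | pheromone: 0 0 0 0 / 0 0 0 0 / 0 0 0 0 / 0 0 0 0 / 0 8 0 0
t=3: a0@(4,1) a1@(4,1) a2@(4,1) | pheromone: 0 0 0 0 / 0 0 0 0 / 0 0 0 0 / 0 0 0 0 / 0 10 0 0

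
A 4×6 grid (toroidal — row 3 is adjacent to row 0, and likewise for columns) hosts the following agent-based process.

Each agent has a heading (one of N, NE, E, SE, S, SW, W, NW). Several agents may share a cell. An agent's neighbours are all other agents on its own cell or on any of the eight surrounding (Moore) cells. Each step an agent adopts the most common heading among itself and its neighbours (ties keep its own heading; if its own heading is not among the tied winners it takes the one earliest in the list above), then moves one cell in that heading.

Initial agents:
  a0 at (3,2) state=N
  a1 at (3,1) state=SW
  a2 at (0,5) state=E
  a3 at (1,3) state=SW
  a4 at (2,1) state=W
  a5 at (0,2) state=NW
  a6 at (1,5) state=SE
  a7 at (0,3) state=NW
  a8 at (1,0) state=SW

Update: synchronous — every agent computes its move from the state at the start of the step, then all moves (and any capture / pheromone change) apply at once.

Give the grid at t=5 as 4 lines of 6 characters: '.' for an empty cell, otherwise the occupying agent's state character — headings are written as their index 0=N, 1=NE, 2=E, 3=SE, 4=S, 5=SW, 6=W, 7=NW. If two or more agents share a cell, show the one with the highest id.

..5.7.
......
.557..
..577.

t=1: a0@(2,1):NW a1@(0,0):SW a2@(0,0):E a3@(0,2):NW a4@(3,0):SW a5@(3,1):NW a6@(2,0):SE a7@(3,2):NW a8@(2,5):SW
t=2: a0@(1,0):NW a1@(1,5):SW a2@(1,5):SW a3@(3,1):NW a4@(0,5):SW a5@(2,0):NW a6@(3,5):SW a7@(2,1):NW a8@(3,4):SW
t=3: a0@(0,5):NW a1@(2,4):SW a2@(2,4):SW a3@(2,0):NW a4@(1,4):SW a5@(1,5):NW a6@(0,4):SW a7@(1,0):NW a8@(0,3):SW
t=4: a0@(3,4):NW a1@(3,3):SW a2@(3,3):SW a3@(1,5):NW a4@(2,3):SW a5@(0,4):NW a6@(1,3):SW a7@(0,5):NW a8@(1,2):SW
t=5: a0@(2,3):NW a1@(0,2):SW a2@(0,2):SW a3@(0,4):NW a4@(3,2):SW a5@(3,3):NW a6@(2,2):SW a7@(3,4):NW a8@(2,1):SW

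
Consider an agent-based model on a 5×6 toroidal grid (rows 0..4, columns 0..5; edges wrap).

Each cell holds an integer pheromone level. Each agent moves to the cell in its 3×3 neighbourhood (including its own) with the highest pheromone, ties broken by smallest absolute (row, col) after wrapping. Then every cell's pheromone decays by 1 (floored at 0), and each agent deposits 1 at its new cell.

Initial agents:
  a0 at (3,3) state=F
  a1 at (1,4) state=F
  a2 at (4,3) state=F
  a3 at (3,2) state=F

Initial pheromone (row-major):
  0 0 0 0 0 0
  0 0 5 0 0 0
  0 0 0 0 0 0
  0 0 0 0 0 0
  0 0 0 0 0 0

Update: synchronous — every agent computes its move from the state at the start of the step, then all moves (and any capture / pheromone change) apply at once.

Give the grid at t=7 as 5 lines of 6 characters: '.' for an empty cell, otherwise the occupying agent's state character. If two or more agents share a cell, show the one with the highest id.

t=1: a0@(2,2) a1@(0,3) a2@(0,2) a3@(2,1) | pheromone: 0 0 1 1 0 0 / 0 0 4 0 0 0 / 0 1 1 0 0 0 / 0 0 0 0 0 0 / 0 0 0 0 0 0
t=2: a0@(1,2) a1@(1,2) a2@(1,2) a3@(1,2) | pheromone: 0 0 0 0 0 0 / 0 0 7 0 0 0 / 0 0 0 0 0 0 / 0 0 0 0 0 0 / 0 0 0 0 0 0
t=3: a0@(1,2) a1@(1,2) a2@(1,2) a3@(1,2) | pheromone: 0 0 0 0 0 0 / 0 0 10 0 0 0 / 0 0 0 0 0 0 / 0 0 0 0 0 0 / 0 0 0 0 0 0
t=4: a0@(1,2) a1@(1,2) a2@(1,2) a3@(1,2) | pheromone: 0 0 0 0 0 0 / 0 0 13 0 0 0 / 0 0 0 0 0 0 / 0 0 0 0 0 0 / 0 0 0 0 0 0
t=5: a0@(1,2) a1@(1,2) a2@(1,2) a3@(1,2) | pheromone: 0 0 0 0 0 0 / 0 0 16 0 0 0 / 0 0 0 0 0 0 / 0 0 0 0 0 0 / 0 0 0 0 0 0
t=6: a0@(1,2) a1@(1,2) a2@(1,2) a3@(1,2) | pheromone: 0 0 0 0 0 0 / 0 0 19 0 0 0 / 0 0 0 0 0 0 / 0 0 0 0 0 0 / 0 0 0 0 0 0
t=7: a0@(1,2) a1@(1,2) a2@(1,2) a3@(1,2) | pheromone: 0 0 0 0 0 0 / 0 0 22 0 0 0 / 0 0 0 0 0 0 / 0 0 0 0 0 0 / 0 0 0 0 0 0

......
..F...
......
......
......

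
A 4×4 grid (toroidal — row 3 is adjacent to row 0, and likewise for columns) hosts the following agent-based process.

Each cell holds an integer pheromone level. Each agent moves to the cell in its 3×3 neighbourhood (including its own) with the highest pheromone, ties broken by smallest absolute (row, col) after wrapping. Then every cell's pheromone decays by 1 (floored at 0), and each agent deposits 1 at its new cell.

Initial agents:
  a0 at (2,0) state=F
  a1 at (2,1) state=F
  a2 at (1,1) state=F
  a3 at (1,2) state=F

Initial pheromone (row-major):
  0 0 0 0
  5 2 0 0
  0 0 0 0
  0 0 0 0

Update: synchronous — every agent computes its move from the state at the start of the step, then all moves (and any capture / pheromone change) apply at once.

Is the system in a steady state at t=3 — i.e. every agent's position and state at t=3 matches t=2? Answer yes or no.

yes

t=1: a0@(1,0) a1@(1,0) a2@(1,0) a3@(1,1) | pheromone: 0 0 0 0 / 7 2 0 0 / 0 0 0 0 / 0 0 0 0
t=2: a0@(1,0) a1@(1,0) a2@(1,0) a3@(1,0) | pheromone: 0 0 0 0 / 10 1 0 0 / 0 0 0 0 / 0 0 0 0
t=3: a0@(1,0) a1@(1,0) a2@(1,0) a3@(1,0) | pheromone: 0 0 0 0 / 13 0 0 0 / 0 0 0 0 / 0 0 0 0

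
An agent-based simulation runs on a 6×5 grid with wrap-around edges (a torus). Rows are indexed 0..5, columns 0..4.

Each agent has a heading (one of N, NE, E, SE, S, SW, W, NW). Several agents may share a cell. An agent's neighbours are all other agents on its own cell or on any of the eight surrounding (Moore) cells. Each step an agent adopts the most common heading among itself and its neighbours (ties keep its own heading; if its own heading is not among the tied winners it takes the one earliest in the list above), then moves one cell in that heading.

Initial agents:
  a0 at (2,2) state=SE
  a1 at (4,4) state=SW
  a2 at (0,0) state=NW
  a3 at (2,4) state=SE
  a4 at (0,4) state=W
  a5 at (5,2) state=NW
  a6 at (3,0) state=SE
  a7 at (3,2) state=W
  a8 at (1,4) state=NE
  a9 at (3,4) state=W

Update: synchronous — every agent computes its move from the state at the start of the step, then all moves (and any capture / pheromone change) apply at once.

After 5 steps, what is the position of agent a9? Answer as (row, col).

(2, 4)

t=1: a0@(3,3):SE a1@(5,3):SW a2@(5,4):NW a3@(3,0):SE a4@(0,3):W a5@(4,1):NW a6@(4,1):SE a7@(3,1):W a8@(0,0):NE a9@(4,0):SE
t=2: a0@(4,4):SE a1@(0,2):SW a2@(4,3):NW a3@(4,1):SE a4@(0,2):W a5@(5,2):SE a6@(5,2):SE a7@(4,2):SE a8@(5,1):NE a9@(5,1):SE
t=3: a0@(5,0):SE a1@(1,3):SE a2@(5,4):SE a3@(5,2):SE a4@(1,3):SE a5@(0,3):SE a6@(0,3):SE a7@(5,3):SE a8@(0,2):SE a9@(0,2):SE
t=4: a0@(0,1):SE a1@(2,4):SE a2@(0,0):SE a3@(0,3):SE a4@(2,4):SE a5@(1,4):SE a6@(1,4):SE a7@(0,4):SE a8@(1,3):SE a9@(1,3):SE
t=5: a0@(1,2):SE a1@(3,0):SE a2@(1,1):SE a3@(1,4):SE a4@(3,0):SE a5@(2,0):SE a6@(2,0):SE a7@(1,0):SE a8@(2,4):SE a9@(2,4):SE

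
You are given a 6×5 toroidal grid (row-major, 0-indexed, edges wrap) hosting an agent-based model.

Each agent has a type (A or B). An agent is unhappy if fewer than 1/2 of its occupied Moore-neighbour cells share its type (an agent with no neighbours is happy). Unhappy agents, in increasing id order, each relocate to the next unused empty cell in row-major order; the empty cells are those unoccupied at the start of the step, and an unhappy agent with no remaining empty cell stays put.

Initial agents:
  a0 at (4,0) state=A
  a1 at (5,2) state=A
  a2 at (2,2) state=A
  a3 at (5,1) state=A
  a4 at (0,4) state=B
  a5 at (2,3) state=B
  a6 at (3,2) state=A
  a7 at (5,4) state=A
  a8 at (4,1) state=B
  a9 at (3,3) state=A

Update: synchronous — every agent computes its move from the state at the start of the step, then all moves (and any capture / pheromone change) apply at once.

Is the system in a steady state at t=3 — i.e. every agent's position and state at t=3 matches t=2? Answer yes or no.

yes

t=1: a0@(4,0):A a1@(5,2):A a2@(2,2):A a3@(5,1):A a4@(0,0):B a5@(0,1):B a6@(3,2):A a7@(5,4):A a8@(0,2):B a9@(3,3):A
t=2: a0@(4,0):A a1@(0,3):A a2@(2,2):A a3@(0,4):A a4@(1,0):B a5@(0,1):B a6@(3,2):A a7@(5,4):A a8@(1,1):B a9@(3,3):A
t=3: (unchanged — steady state)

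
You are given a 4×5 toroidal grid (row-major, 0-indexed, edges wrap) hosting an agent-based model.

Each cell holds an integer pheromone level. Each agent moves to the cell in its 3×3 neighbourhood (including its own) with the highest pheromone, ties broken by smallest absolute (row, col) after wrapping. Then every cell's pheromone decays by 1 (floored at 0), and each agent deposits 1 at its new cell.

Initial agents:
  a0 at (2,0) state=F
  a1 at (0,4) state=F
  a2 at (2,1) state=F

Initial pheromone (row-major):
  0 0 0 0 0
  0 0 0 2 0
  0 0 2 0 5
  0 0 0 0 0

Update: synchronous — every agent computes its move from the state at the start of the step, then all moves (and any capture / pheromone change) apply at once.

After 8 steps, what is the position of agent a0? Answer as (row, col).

(2, 4)

t=1: a0@(2,4) a1@(1,3) a2@(2,2) | pheromone: 0 0 0 0 0 / 0 0 0 2 0 / 0 0 2 0 5 / 0 0 0 0 0
t=2: a0@(2,4) a1@(2,4) a2@(1,3) | pheromone: 0 0 0 0 0 / 0 0 0 2 0 / 0 0 1 0 6 / 0 0 0 0 0
t=3: a0@(2,4) a1@(2,4) a2@(2,4) | pheromone: 0 0 0 0 0 / 0 0 0 1 0 / 0 0 0 0 8 / 0 0 0 0 0
t=4: a0@(2,4) a1@(2,4) a2@(2,4) | pheromone: 0 0 0 0 0 / 0 0 0 0 0 / 0 0 0 0 10 / 0 0 0 0 0
t=5: a0@(2,4) a1@(2,4) a2@(2,4) | pheromone: 0 0 0 0 0 / 0 0 0 0 0 / 0 0 0 0 12 / 0 0 0 0 0
t=6: a0@(2,4) a1@(2,4) a2@(2,4) | pheromone: 0 0 0 0 0 / 0 0 0 0 0 / 0 0 0 0 14 / 0 0 0 0 0
t=7: a0@(2,4) a1@(2,4) a2@(2,4) | pheromone: 0 0 0 0 0 / 0 0 0 0 0 / 0 0 0 0 16 / 0 0 0 0 0
t=8: a0@(2,4) a1@(2,4) a2@(2,4) | pheromone: 0 0 0 0 0 / 0 0 0 0 0 / 0 0 0 0 18 / 0 0 0 0 0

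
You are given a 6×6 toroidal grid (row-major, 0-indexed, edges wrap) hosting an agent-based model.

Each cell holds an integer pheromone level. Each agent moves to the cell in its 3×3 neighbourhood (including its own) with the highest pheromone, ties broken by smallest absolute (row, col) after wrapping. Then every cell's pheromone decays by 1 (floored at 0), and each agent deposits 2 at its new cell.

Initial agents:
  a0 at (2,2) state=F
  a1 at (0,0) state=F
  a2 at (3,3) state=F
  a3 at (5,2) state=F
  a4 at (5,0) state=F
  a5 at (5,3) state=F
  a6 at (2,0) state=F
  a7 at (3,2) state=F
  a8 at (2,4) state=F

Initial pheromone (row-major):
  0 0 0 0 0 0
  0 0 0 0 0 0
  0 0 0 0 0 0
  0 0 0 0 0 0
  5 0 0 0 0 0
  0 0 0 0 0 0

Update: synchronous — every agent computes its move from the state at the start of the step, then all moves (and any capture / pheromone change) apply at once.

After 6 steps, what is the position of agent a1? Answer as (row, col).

t=1: a0@(1,1) a1@(0,0) a2@(2,2) a3@(0,1) a4@(4,0) a5@(0,2) a6@(1,0) a7@(2,1) a8@(1,3) | pheromone: 2 2 2 0 0 0 / 2 2 0 2 0 0 / 0 2 2 0 0 0 / 0 0 0 0 0 0 / 6 0 0 0 0 0 / 0 0 0 0 0 0
t=2: a0@(0,0) a1@(0,0) a2@(1,1) a3@(0,0) a4@(4,0) a5@(0,1) a6@(0,0) a7@(1,0) a8@(0,2) | pheromone: 9 3 3 0 0 0 / 3 3 0 1 0 0 / 0 1 1 0 0 0 / 0 0 0 0 0 0 / 7 0 0 0 0 0 / 0 0 0 0 0 0
t=3: a0@(0,0) a1@(0,0) a2@(0,0) a3@(0,0) a4@(4,0) a5@(0,0) a6@(0,0) a7@(0,0) a8@(0,1) | pheromone: 22 4 2 0 0 0 / 2 2 0 0 0 0 / 0 0 0 0 0 0 / 0 0 0 0 0 0 / 8 0 0 0 0 0 / 0 0 0 0 0 0
t=4: a0@(0,0) a1@(0,0) a2@(0,0) a3@(0,0) a4@(4,0) a5@(0,0) a6@(0,0) a7@(0,0) a8@(0,0) | pheromone: 37 3 1 0 0 0 / 1 1 0 0 0 0 / 0 0 0 0 0 0 / 0 0 0 0 0 0 / 9 0 0 0 0 0 / 0 0 0 0 0 0
t=5: a0@(0,0) a1@(0,0) a2@(0,0) a3@(0,0) a4@(4,0) a5@(0,0) a6@(0,0) a7@(0,0) a8@(0,0) | pheromone: 52 2 0 0 0 0 / 0 0 0 0 0 0 / 0 0 0 0 0 0 / 0 0 0 0 0 0 / 10 0 0 0 0 0 / 0 0 0 0 0 0
t=6: a0@(0,0) a1@(0,0) a2@(0,0) a3@(0,0) a4@(4,0) a5@(0,0) a6@(0,0) a7@(0,0) a8@(0,0) | pheromone: 67 1 0 0 0 0 / 0 0 0 0 0 0 / 0 0 0 0 0 0 / 0 0 0 0 0 0 / 11 0 0 0 0 0 / 0 0 0 0 0 0

(0, 0)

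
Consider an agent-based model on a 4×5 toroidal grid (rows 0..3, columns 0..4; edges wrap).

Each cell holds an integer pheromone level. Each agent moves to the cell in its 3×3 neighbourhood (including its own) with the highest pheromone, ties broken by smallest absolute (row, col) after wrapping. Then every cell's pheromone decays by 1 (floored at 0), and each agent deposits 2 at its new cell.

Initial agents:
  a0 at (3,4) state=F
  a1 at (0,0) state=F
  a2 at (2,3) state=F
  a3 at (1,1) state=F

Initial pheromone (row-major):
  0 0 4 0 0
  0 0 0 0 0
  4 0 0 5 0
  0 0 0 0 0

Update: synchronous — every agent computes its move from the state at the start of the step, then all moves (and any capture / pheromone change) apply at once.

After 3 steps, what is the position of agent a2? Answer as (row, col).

(2, 3)

t=1: a0@(2,3) a1@(0,0) a2@(2,3) a3@(0,2) | pheromone: 2 0 5 0 0 / 0 0 0 0 0 / 3 0 0 8 0 / 0 0 0 0 0
t=2: a0@(2,3) a1@(0,0) a2@(2,3) a3@(0,2) | pheromone: 3 0 6 0 0 / 0 0 0 0 0 / 2 0 0 11 0 / 0 0 0 0 0
t=3: a0@(2,3) a1@(0,0) a2@(2,3) a3@(0,2) | pheromone: 4 0 7 0 0 / 0 0 0 0 0 / 1 0 0 14 0 / 0 0 0 0 0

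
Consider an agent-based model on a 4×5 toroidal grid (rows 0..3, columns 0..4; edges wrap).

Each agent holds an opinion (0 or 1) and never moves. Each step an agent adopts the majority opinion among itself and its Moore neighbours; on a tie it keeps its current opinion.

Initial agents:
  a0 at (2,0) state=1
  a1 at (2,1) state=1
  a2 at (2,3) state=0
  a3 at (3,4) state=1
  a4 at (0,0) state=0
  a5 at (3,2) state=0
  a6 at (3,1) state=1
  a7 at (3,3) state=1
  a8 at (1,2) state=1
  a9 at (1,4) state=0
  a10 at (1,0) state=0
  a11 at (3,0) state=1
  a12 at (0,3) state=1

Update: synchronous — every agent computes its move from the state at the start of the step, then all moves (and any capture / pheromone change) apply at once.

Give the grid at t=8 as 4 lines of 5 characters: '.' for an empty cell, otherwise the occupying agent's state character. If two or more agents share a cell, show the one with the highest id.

0..1.
0.1.0
11.1.
11111

t=1: a0@(2,0):1 a1@(2,1):1 a2@(2,3):0 a3@(3,4):1 a4@(0,0):0 a5@(3,2):1 a6@(3,1):1 a7@(3,3):1 a8@(1,2):1 a9@(1,4):0 a10@(1,0):0 a11@(3,0):1 a12@(0,3):1
t=2: a0@(2,0):1 a1@(2,1):1 a2@(2,3):1 a3@(3,4):1 a4@(0,0):0 a5@(3,2):1 a6@(3,1):1 a7@(3,3):1 a8@(1,2):1 a9@(1,4):0 a10@(1,0):0 a11@(3,0):1 a12@(0,3):1
t=3: (unchanged — steady state)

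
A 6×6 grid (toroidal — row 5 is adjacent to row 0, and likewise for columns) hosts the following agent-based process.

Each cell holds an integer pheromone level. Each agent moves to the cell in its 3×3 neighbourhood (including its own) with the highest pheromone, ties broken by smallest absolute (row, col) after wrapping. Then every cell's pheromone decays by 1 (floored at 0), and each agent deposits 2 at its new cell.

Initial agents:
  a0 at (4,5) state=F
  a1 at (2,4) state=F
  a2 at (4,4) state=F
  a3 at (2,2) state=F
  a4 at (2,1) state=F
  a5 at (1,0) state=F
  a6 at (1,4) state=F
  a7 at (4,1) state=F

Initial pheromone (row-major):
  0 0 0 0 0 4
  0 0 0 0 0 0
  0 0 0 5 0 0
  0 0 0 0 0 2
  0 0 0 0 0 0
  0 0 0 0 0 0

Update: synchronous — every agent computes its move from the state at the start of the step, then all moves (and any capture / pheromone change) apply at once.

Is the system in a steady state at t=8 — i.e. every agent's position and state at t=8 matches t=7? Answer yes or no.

t=1: a0@(3,5) a1@(2,3) a2@(3,5) a3@(2,3) a4@(1,0) a5@(0,5) a6@(2,3) a7@(3,0) | pheromone: 0 0 0 0 0 5 / 2 0 0 0 0 0 / 0 0 0 10 0 0 / 2 0 0 0 0 5 / 0 0 0 0 0 0 / 0 0 0 0 0 0
t=2: a0@(3,5) a1@(2,3) a2@(3,5) a3@(2,3) a4@(0,5) a5@(0,5) a6@(2,3) a7@(3,5) | pheromone: 0 0 0 0 0 8 / 1 0 0 0 0 0 / 0 0 0 15 0 0 / 1 0 0 0 0 10 / 0 0 0 0 0 0 / 0 0 0 0 0 0
t=3: a0@(3,5) a1@(2,3) a2@(3,5) a3@(2,3) a4@(0,5) a5@(0,5) a6@(2,3) a7@(3,5) | pheromone: 0 0 0 0 0 11 / 0 0 0 0 0 0 / 0 0 0 20 0 0 / 0 0 0 0 0 15 / 0 0 0 0 0 0 / 0 0 0 0 0 0
t=4: a0@(3,5) a1@(2,3) a2@(3,5) a3@(2,3) a4@(0,5) a5@(0,5) a6@(2,3) a7@(3,5) | pheromone: 0 0 0 0 0 14 / 0 0 0 0 0 0 / 0 0 0 25 0 0 / 0 0 0 0 0 20 / 0 0 0 0 0 0 / 0 0 0 0 0 0
t=5: a0@(3,5) a1@(2,3) a2@(3,5) a3@(2,3) a4@(0,5) a5@(0,5) a6@(2,3) a7@(3,5) | pheromone: 0 0 0 0 0 17 / 0 0 0 0 0 0 / 0 0 0 30 0 0 / 0 0 0 0 0 25 / 0 0 0 0 0 0 / 0 0 0 0 0 0
t=6: a0@(3,5) a1@(2,3) a2@(3,5) a3@(2,3) a4@(0,5) a5@(0,5) a6@(2,3) a7@(3,5) | pheromone: 0 0 0 0 0 20 / 0 0 0 0 0 0 / 0 0 0 35 0 0 / 0 0 0 0 0 30 / 0 0 0 0 0 0 / 0 0 0 0 0 0
t=7: a0@(3,5) a1@(2,3) a2@(3,5) a3@(2,3) a4@(0,5) a5@(0,5) a6@(2,3) a7@(3,5) | pheromone: 0 0 0 0 0 23 / 0 0 0 0 0 0 / 0 0 0 40 0 0 / 0 0 0 0 0 35 / 0 0 0 0 0 0 / 0 0 0 0 0 0
t=8: a0@(3,5) a1@(2,3) a2@(3,5) a3@(2,3) a4@(0,5) a5@(0,5) a6@(2,3) a7@(3,5) | pheromone: 0 0 0 0 0 26 / 0 0 0 0 0 0 / 0 0 0 45 0 0 / 0 0 0 0 0 40 / 0 0 0 0 0 0 / 0 0 0 0 0 0

yes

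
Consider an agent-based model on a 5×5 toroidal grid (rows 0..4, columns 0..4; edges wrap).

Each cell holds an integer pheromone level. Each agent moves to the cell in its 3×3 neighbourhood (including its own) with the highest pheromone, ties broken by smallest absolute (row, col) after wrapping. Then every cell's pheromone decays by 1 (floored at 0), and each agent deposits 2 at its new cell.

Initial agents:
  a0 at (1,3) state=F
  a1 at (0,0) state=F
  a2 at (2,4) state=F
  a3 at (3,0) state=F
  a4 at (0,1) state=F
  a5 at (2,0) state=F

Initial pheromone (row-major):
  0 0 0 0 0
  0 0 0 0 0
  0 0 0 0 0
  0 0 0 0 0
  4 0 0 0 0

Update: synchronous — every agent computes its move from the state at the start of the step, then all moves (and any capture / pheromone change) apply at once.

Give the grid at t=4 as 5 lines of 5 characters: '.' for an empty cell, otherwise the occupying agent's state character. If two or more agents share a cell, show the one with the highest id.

t=1: a0@(0,2) a1@(4,0) a2@(1,0) a3@(4,0) a4@(4,0) a5@(1,0) | pheromone: 0 0 2 0 0 / 4 0 0 0 0 / 0 0 0 0 0 / 0 0 0 0 0 / 9 0 0 0 0
t=2: a0@(0,2) a1@(4,0) a2@(1,0) a3@(4,0) a4@(4,0) a5@(1,0) | pheromone: 0 0 3 0 0 / 7 0 0 0 0 / 0 0 0 0 0 / 0 0 0 0 0 / 14 0 0 0 0
t=3: a0@(0,2) a1@(4,0) a2@(1,0) a3@(4,0) a4@(4,0) a5@(1,0) | pheromone: 0 0 4 0 0 / 10 0 0 0 0 / 0 0 0 0 0 / 0 0 0 0 0 / 19 0 0 0 0
t=4: a0@(0,2) a1@(4,0) a2@(1,0) a3@(4,0) a4@(4,0) a5@(1,0) | pheromone: 0 0 5 0 0 / 13 0 0 0 0 / 0 0 0 0 0 / 0 0 0 0 0 / 24 0 0 0 0

..F..
F....
.....
.....
F....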